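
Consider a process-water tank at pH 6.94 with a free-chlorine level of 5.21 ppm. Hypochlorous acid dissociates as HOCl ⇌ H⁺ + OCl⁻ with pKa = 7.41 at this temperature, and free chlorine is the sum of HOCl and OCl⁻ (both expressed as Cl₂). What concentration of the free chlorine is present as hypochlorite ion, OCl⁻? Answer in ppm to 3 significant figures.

[OCl⁻]/[HOCl] = 10^(pH − pKa) = 10^(6.94 − 7.41) = 10^-0.47 = 0.3388.
Fraction as HOCl = 1 / (1 + 0.3388) = 0.7469.
OCl⁻ = (1 − 0.7469) × 5.21 ppm = 1.319 ppm.

1.32 ppm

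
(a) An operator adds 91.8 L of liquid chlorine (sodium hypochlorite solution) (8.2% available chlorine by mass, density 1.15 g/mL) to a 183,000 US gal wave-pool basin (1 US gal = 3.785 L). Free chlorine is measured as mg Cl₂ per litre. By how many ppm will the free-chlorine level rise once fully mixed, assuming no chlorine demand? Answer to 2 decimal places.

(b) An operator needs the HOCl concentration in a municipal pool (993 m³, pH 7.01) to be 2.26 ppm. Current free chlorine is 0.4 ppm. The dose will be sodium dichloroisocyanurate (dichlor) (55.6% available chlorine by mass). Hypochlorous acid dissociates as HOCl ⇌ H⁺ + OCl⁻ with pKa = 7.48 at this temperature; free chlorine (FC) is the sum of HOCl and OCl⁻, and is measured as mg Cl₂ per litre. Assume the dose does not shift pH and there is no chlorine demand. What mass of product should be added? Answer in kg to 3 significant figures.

(a) 12.50 ppm; (b) 4.69 kg

(a) Volume: 183,000 US gal × 3.785 L/gal = 692,655 L.
(a) Mass of solution: 91.8 L × 1000 mL/L × 1.15 g/mL = 105,600 g.
(a) Available chlorine delivered: 105,600 g × 0.082 = 8657 g as Cl₂.
(a) Concentration rise: 8657 g / 692,655 L = 12.5 mg/L = 12.50 ppm.

(b) Volume: 993 m³ = 993,000 L.
(b) [OCl⁻]/[HOCl] = 10^(pH − pKa) = 10^(7.01 − 7.48) = 0.3388; fraction as HOCl = 1/(1 + 0.3388) = 0.7469.
(b) Free chlorine required for 2.26 ppm HOCl: 2.26 / 0.7469 = 3.026 ppm.
(b) FC to add: 3.026 − 0.4 = 2.626 mg/L as Cl₂.
(b) Cl₂ equivalent: 2.626 mg/L × 993,000 L = 2607 g.
(b) Product at 55.6% available Cl: 2607 / 0.556 = 4690 g.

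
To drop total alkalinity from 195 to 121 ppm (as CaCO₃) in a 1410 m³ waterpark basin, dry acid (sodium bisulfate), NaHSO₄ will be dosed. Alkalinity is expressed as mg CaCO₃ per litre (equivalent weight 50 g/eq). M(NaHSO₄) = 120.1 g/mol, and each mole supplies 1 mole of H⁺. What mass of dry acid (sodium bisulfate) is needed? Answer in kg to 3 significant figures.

251 kg

Volume: 1410 m³ = 1,410,000 L.
Alkalinity to neutralize: (195 − 121) = 74 mg/L as CaCO₃ × 1,410,000 L = 104,300 g as CaCO₃.
Equivalents of H⁺ required: 104,300 ÷ 50 g/eq = 2087 eq = 2087 mol NaHSO₄.
Mass of NaHSO₄: 2087 × 120.1 = 250,600 g.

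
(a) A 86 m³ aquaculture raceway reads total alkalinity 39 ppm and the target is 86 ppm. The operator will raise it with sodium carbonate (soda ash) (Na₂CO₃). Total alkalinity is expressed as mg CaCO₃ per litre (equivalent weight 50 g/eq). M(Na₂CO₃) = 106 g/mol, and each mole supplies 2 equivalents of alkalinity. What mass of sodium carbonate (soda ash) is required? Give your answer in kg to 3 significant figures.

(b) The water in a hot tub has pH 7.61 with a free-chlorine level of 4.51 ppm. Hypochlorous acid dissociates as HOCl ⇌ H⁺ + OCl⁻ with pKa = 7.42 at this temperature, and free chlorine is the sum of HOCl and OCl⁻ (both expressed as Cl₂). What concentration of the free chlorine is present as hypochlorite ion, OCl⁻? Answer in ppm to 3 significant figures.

(a) 4.28 kg; (b) 2.74 ppm

(a) Volume: 86 m³ = 86,000 L.
(a) Alkalinity to add: (86 − 39) = 47 mg/L as CaCO₃ × 86,000 L = 4042 g as CaCO₃.
(a) Equivalents: 4042 g ÷ 50 g/eq = 80.84 eq.
(a) Each mole of Na₂CO₃ supplies 2 eq, so 80.84 / 2 = 40.42 mol.
(a) Mass: 40.42 mol × 106 g/mol = 4285 g.

(b) [OCl⁻]/[HOCl] = 10^(pH − pKa) = 10^(7.61 − 7.42) = 10^0.19 = 1.549.
(b) Fraction as HOCl = 1 / (1 + 1.549) = 0.3923.
(b) OCl⁻ = (1 − 0.3923) × 4.51 ppm = 2.741 ppm.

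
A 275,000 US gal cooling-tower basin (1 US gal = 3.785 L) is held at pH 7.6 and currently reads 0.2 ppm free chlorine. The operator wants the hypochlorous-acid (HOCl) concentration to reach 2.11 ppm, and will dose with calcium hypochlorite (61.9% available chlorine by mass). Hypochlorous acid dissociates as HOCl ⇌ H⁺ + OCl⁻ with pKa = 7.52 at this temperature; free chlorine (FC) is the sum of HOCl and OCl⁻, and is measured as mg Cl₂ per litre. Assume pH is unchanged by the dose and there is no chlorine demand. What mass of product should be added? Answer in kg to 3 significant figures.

7.48 kg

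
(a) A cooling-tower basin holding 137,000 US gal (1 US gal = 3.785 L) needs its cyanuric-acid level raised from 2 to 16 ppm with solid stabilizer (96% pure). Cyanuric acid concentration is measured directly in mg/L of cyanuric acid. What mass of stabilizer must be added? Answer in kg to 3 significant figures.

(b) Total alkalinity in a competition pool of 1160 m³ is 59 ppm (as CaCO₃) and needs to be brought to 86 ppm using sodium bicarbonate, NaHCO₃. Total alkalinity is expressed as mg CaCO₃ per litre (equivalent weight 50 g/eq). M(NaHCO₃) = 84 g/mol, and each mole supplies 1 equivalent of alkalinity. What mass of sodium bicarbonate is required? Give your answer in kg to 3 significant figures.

(a) Volume: 137,000 US gal × 3.785 L/gal = 518,545 L.
(a) CYA to add: (16 − 2) = 14 mg/L × 518,545 L = 7260 g cyanuric acid.
(a) At 96% purity: 7260 / 0.96 = 7562 g product.

(b) Volume: 1160 m³ = 1,160,000 L.
(b) Alkalinity to add: (86 − 59) = 27 mg/L as CaCO₃ × 1,160,000 L = 31,320 g as CaCO₃.
(b) Equivalents: 31,320 g ÷ 50 g/eq = 626.4 eq.
(b) NaHCO₃ supplies 1 eq per mole → 626.4 mol.
(b) Mass: 626.4 mol × 84 g/mol = 52,620 g.

(a) 7.56 kg; (b) 52.6 kg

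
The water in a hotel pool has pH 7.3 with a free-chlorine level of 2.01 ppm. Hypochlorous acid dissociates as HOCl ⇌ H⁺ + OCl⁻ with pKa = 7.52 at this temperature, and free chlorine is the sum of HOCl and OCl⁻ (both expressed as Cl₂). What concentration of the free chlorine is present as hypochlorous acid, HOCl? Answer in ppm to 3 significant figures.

[OCl⁻]/[HOCl] = 10^(pH − pKa) = 10^(7.3 − 7.52) = 10^-0.22 = 0.6026.
Fraction as HOCl = 1 / (1 + 0.6026) = 0.624.
HOCl = 0.624 × 2.01 ppm = 1.254 ppm.

1.25 ppm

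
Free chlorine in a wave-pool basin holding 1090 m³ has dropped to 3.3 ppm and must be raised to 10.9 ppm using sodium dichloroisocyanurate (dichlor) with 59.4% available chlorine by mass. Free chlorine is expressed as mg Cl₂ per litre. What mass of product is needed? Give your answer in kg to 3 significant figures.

Volume: 1090 m³ = 1,090,000 L.
Chlorine deficit: 10.9 − 3.3 = 7.6 ppm = 7.6 mg/L as Cl₂.
Cl₂ equivalent needed: 7.6 mg/L × 1,090,000 L = 8,284,000 mg = 8284 g.
Product at 59.4% available chlorine: 8284 / 0.594 = 13,950 g.

13.9 kg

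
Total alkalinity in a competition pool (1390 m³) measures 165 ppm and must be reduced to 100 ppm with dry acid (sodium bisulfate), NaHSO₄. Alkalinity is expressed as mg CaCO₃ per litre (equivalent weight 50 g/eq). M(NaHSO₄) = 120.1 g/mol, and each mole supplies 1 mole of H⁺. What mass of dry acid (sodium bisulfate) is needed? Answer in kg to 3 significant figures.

Volume: 1390 m³ = 1,390,000 L.
Alkalinity to neutralize: (165 − 100) = 65 mg/L as CaCO₃ × 1,390,000 L = 90,350 g as CaCO₃.
Equivalents of H⁺ required: 90,350 ÷ 50 g/eq = 1807 eq = 1807 mol NaHSO₄.
Mass of NaHSO₄: 1807 × 120.1 = 217,000 g.

217 kg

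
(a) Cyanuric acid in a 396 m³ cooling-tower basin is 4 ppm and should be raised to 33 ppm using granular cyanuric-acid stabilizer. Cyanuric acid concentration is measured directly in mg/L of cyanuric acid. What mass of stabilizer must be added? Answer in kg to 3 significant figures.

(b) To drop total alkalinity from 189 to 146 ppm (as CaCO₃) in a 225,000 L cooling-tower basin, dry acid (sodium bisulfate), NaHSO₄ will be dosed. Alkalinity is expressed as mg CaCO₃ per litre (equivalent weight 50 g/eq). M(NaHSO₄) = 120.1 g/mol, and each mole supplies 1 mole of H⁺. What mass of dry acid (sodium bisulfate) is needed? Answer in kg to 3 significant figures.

(a) Volume: 396 m³ = 396,000 L.
(a) CYA to add: (33 − 4) = 29 mg/L × 396,000 L = 11,480 g cyanuric acid.

(b) Alkalinity to neutralize: (189 − 146) = 43 mg/L as CaCO₃ × 225,000 L = 9675 g as CaCO₃.
(b) Equivalents of H⁺ required: 9675 ÷ 50 g/eq = 193.5 eq = 193.5 mol NaHSO₄.
(b) Mass of NaHSO₄: 193.5 × 120.1 = 23,240 g.

(a) 11.5 kg; (b) 23.2 kg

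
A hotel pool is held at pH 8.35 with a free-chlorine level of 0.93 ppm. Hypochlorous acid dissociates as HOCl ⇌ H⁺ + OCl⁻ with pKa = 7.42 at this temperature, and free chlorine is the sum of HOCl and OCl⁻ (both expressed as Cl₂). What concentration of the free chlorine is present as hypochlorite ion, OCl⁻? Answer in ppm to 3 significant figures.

[OCl⁻]/[HOCl] = 10^(pH − pKa) = 10^(8.35 − 7.42) = 10^0.93 = 8.511.
Fraction as HOCl = 1 / (1 + 8.511) = 0.1051.
OCl⁻ = (1 − 0.1051) × 0.93 ppm = 0.8322 ppm.

0.832 ppm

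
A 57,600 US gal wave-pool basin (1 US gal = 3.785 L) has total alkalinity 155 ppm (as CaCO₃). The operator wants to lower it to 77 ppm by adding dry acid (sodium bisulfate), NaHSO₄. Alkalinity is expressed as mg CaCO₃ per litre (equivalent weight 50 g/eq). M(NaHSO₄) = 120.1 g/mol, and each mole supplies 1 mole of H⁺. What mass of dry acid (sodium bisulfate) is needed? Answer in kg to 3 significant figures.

Volume: 57,600 US gal × 3.785 L/gal = 218,016 L.
Alkalinity to neutralize: (155 − 77) = 78 mg/L as CaCO₃ × 218,016 L = 17,010 g as CaCO₃.
Equivalents of H⁺ required: 17,010 ÷ 50 g/eq = 340.1 eq = 340.1 mol NaHSO₄.
Mass of NaHSO₄: 340.1 × 120.1 = 40,850 g.

40.8 kg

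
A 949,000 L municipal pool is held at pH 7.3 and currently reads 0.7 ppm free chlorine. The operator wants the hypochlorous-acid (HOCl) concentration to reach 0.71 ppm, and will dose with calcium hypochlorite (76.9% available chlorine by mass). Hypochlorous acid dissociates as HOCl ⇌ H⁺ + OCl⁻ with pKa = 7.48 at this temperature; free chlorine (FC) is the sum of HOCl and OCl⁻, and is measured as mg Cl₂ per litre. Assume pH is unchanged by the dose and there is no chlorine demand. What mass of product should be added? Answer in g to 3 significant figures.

[OCl⁻]/[HOCl] = 10^(pH − pKa) = 10^(7.3 − 7.48) = 0.6607; fraction as HOCl = 1/(1 + 0.6607) = 0.6022.
Free chlorine required for 0.71 ppm HOCl: 0.71 / 0.6022 = 1.179 ppm.
FC to add: 1.179 − 0.7 = 0.4791 mg/L as Cl₂.
Cl₂ equivalent: 0.4791 mg/L × 949,000 L = 454.7 g.
Product at 76.9% available Cl: 454.7 / 0.769 = 591.2 g.

591 g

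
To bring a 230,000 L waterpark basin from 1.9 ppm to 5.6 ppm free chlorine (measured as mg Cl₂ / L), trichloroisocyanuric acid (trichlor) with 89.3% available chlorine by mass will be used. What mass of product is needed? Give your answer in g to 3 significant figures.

953 g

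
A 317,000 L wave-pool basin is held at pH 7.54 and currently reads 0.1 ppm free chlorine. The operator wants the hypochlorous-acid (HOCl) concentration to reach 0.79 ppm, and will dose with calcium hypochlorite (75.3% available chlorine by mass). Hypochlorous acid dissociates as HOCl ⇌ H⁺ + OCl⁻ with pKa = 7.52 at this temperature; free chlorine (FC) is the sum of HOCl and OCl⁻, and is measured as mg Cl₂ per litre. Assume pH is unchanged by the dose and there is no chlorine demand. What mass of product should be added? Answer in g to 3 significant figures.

639 g

[OCl⁻]/[HOCl] = 10^(pH − pKa) = 10^(7.54 − 7.52) = 1.047; fraction as HOCl = 1/(1 + 1.047) = 0.4885.
Free chlorine required for 0.79 ppm HOCl: 0.79 / 0.4885 = 1.617 ppm.
FC to add: 1.617 − 0.1 = 1.517 mg/L as Cl₂.
Cl₂ equivalent: 1.517 mg/L × 317,000 L = 481 g.
Product at 75.3% available Cl: 481 / 0.753 = 638.7 g.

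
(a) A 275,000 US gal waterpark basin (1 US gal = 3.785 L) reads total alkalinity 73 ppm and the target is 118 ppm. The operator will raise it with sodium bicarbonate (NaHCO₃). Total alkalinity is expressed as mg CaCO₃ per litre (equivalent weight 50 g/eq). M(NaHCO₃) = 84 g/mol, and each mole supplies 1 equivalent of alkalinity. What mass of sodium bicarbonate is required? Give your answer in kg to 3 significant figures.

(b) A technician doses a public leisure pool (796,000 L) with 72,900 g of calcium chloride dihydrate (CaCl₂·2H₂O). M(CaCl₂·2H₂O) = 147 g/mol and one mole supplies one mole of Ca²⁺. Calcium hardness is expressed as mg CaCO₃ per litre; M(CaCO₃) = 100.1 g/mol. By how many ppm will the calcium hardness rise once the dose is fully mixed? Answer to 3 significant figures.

(a) Volume: 275,000 US gal × 3.785 L/gal = 1,040,875 L.
(a) Alkalinity to add: (118 − 73) = 45 mg/L as CaCO₃ × 1,040,875 L = 46,840 g as CaCO₃.
(a) Equivalents: 46,840 g ÷ 50 g/eq = 936.8 eq.
(a) NaHCO₃ supplies 1 eq per mole → 936.8 mol.
(a) Mass: 936.8 mol × 84 g/mol = 78,690 g.

(b) Moles of Ca²⁺: 72,900 g ÷ 147 g/mol = 495.9 mol.
(b) As CaCO₃: 495.9 mol × 100.1 g/mol = 49,640 g.
(b) Rise: 49,640 g / 796,000 L × 1000 = 62.36 mg/L.

(a) 78.7 kg; (b) 62.4 ppm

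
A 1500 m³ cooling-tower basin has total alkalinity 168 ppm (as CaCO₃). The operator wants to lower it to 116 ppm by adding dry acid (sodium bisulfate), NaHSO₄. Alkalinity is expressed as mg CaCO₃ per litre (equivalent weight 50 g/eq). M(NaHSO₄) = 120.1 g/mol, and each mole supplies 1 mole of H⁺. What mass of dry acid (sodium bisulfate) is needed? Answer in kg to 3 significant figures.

Volume: 1500 m³ = 1,500,000 L.
Alkalinity to neutralize: (168 − 116) = 52 mg/L as CaCO₃ × 1,500,000 L = 78,000 g as CaCO₃.
Equivalents of H⁺ required: 78,000 ÷ 50 g/eq = 1560 eq = 1560 mol NaHSO₄.
Mass of NaHSO₄: 1560 × 120.1 = 187,400 g.

187 kg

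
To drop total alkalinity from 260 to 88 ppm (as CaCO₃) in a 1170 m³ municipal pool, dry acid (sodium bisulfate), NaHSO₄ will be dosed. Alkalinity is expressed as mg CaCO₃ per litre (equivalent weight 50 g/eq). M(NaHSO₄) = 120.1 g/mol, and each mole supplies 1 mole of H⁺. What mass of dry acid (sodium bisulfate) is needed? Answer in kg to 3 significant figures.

Volume: 1170 m³ = 1,170,000 L.
Alkalinity to neutralize: (260 − 88) = 172 mg/L as CaCO₃ × 1,170,000 L = 201,200 g as CaCO₃.
Equivalents of H⁺ required: 201,200 ÷ 50 g/eq = 4025 eq = 4025 mol NaHSO₄.
Mass of NaHSO₄: 4025 × 120.1 = 483,400 g.

483 kg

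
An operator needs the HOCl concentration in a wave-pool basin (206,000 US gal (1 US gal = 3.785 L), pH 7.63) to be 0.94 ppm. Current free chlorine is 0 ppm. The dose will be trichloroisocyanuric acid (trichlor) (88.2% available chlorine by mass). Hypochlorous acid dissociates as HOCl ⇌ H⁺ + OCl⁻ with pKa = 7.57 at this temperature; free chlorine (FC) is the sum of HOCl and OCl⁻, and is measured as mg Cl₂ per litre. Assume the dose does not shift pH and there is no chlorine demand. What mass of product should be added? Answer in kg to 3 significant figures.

Volume: 206,000 US gal × 3.785 L/gal = 779,710 L.
[OCl⁻]/[HOCl] = 10^(pH − pKa) = 10^(7.63 − 7.57) = 1.148; fraction as HOCl = 1/(1 + 1.148) = 0.4655.
Free chlorine required for 0.94 ppm HOCl: 0.94 / 0.4655 = 2.019 ppm.
FC to add: 2.019 − 0 = 2.019 mg/L as Cl₂.
Cl₂ equivalent: 2.019 mg/L × 779,710 L = 1574 g.
Product at 88.2% available Cl: 1574 / 0.882 = 1785 g.

1.79 kg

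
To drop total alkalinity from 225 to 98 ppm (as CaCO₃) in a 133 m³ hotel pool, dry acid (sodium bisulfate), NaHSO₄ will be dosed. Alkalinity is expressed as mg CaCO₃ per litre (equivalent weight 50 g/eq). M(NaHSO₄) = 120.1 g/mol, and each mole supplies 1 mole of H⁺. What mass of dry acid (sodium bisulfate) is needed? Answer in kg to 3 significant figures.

40.6 kg

Volume: 133 m³ = 133,000 L.
Alkalinity to neutralize: (225 − 98) = 127 mg/L as CaCO₃ × 133,000 L = 16,890 g as CaCO₃.
Equivalents of H⁺ required: 16,890 ÷ 50 g/eq = 337.8 eq = 337.8 mol NaHSO₄.
Mass of NaHSO₄: 337.8 × 120.1 = 40,570 g.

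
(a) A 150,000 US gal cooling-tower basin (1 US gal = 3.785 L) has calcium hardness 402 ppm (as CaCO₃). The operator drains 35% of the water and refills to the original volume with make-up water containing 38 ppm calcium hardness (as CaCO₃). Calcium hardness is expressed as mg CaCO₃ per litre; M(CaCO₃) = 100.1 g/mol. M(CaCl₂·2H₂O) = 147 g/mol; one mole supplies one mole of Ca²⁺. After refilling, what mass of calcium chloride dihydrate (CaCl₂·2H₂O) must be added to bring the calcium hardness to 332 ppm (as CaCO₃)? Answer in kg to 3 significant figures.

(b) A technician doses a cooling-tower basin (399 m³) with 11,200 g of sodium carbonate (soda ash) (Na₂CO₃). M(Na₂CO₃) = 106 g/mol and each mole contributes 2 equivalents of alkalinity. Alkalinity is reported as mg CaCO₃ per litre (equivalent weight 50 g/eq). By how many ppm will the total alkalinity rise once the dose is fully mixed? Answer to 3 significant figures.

(a) 47.9 kg; (b) 26.5 ppm

(a) Volume: 150,000 US gal × 3.785 L/gal = 567,750 L.
(a) After draining 35% and refilling: 402 × 0.65 + 38 × 0.35 = 274.6 ppm.
(a) Deficit to target: 332 − 274.6 = 57.4 mg/L.
(a) As CaCO₃: 57.4 mg/L × 567,750 L = 32,590 g; ÷ 100.1 = 325.6 mol Ca²⁺.
(a) Mass: 325.6 × 147 = 47,860 g.

(b) Volume: 399 m³ = 399,000 L.
(b) Moles of Na₂CO₃: 11,200 g ÷ 106 g/mol = 105.7 mol → 211.3 eq of alkalinity.
(b) As CaCO₃: 211.3 eq × 50 g/eq = 10,570 g.
(b) Rise: 10,570 g / 399,000 L × 1000 = 26.48 mg/L.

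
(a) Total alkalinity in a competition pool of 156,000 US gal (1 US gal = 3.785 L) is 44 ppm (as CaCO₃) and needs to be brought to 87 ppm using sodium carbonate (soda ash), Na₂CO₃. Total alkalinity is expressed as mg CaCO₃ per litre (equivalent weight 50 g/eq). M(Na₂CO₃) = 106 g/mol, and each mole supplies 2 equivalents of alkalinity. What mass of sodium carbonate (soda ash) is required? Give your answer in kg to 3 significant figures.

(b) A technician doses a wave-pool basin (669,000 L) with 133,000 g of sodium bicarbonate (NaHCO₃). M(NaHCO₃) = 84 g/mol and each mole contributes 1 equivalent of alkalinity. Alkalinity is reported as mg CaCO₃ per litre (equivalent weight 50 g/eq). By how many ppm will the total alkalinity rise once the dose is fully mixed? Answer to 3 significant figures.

(a) 26.9 kg; (b) 118 ppm

(a) Volume: 156,000 US gal × 3.785 L/gal = 590,460 L.
(a) Alkalinity to add: (87 − 44) = 43 mg/L as CaCO₃ × 590,460 L = 25,390 g as CaCO₃.
(a) Equivalents: 25,390 g ÷ 50 g/eq = 507.8 eq.
(a) Each mole of Na₂CO₃ supplies 2 eq, so 507.8 / 2 = 253.9 mol.
(a) Mass: 253.9 mol × 106 g/mol = 26,910 g.

(b) Moles of NaHCO₃: 133,000 g ÷ 84 g/mol = 1583 mol → 1583 eq of alkalinity.
(b) As CaCO₃: 1583 eq × 50 g/eq = 79,170 g.
(b) Rise: 79,170 g / 669,000 L × 1000 = 118.3 mg/L.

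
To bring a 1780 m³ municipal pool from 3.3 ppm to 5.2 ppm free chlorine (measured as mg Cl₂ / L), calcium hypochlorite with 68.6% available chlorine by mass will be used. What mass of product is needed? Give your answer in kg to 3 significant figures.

4.93 kg

Volume: 1780 m³ = 1,780,000 L.
Chlorine deficit: 5.2 − 3.3 = 1.9 ppm = 1.9 mg/L as Cl₂.
Cl₂ equivalent needed: 1.9 mg/L × 1,780,000 L = 3,382,000 mg = 3382 g.
Product at 68.6% available chlorine: 3382 / 0.686 = 4930 g.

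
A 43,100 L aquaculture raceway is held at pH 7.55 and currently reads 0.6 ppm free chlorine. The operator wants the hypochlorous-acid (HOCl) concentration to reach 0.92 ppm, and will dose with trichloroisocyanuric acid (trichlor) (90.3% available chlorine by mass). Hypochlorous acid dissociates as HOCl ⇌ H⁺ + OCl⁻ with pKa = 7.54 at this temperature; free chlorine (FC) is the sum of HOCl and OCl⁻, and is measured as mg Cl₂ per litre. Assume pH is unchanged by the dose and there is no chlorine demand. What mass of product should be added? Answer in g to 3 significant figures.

[OCl⁻]/[HOCl] = 10^(pH − pKa) = 10^(7.55 − 7.54) = 1.023; fraction as HOCl = 1/(1 + 1.023) = 0.4942.
Free chlorine required for 0.92 ppm HOCl: 0.92 / 0.4942 = 1.861 ppm.
FC to add: 1.861 − 0.6 = 1.261 mg/L as Cl₂.
Cl₂ equivalent: 1.261 mg/L × 43,100 L = 54.37 g.
Product at 90.3% available Cl: 54.37 / 0.903 = 60.21 g.

60.2 g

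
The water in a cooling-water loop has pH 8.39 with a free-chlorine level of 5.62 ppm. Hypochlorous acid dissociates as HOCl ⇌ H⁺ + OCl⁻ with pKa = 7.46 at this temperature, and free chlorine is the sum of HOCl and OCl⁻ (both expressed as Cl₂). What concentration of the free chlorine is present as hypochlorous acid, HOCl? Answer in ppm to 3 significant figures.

0.591 ppm

[OCl⁻]/[HOCl] = 10^(pH − pKa) = 10^(8.39 − 7.46) = 10^0.93 = 8.511.
Fraction as HOCl = 1 / (1 + 8.511) = 0.1051.
HOCl = 0.1051 × 5.62 ppm = 0.5909 ppm.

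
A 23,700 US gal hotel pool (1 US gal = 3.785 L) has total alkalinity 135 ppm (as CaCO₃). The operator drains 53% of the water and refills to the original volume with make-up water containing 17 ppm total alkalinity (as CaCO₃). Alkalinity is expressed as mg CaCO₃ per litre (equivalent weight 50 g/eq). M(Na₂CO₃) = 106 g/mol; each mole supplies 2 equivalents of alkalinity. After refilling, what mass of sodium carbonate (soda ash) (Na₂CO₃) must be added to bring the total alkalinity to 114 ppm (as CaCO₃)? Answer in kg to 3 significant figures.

3.95 kg

Volume: 23,700 US gal × 3.785 L/gal = 89,704 L.
After draining 53% and refilling: 135 × 0.47 + 17 × 0.53 = 72.46 ppm.
Deficit to target: 114 − 72.46 = 41.54 mg/L.
As CaCO₃: 41.54 mg/L × 89,704 L = 3726 g; ÷ 50 g/eq ÷ 2 = 37.26 mol Na₂CO₃.
Mass: 37.26 × 106 = 3950 g.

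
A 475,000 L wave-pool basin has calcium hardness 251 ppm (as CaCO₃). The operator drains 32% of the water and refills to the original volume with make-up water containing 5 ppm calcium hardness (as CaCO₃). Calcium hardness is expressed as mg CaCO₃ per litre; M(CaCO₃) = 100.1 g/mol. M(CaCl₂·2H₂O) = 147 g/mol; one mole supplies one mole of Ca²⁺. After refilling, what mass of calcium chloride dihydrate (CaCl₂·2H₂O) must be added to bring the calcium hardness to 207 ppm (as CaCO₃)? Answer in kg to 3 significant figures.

24.2 kg

After draining 32% and refilling: 251 × 0.68 + 5 × 0.32 = 172.28 ppm.
Deficit to target: 207 − 172.28 = 34.72 mg/L.
As CaCO₃: 34.72 mg/L × 475,000 L = 16,490 g; ÷ 100.1 = 164.8 mol Ca²⁺.
Mass: 164.8 × 147 = 24,220 g.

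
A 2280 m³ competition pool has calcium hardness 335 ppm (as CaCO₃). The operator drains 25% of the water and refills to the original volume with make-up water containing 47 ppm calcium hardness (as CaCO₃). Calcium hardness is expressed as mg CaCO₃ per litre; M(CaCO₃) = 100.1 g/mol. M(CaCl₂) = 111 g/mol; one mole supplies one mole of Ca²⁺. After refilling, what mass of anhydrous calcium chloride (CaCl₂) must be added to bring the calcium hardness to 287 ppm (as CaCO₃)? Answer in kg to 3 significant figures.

Volume: 2280 m³ = 2,280,000 L.
After draining 25% and refilling: 335 × 0.75 + 47 × 0.25 = 263 ppm.
Deficit to target: 287 − 263 = 24 mg/L.
As CaCO₃: 24 mg/L × 2,280,000 L = 54,720 g; ÷ 100.1 = 546.7 mol Ca²⁺.
Mass: 546.7 × 111 = 60,680 g.

60.7 kg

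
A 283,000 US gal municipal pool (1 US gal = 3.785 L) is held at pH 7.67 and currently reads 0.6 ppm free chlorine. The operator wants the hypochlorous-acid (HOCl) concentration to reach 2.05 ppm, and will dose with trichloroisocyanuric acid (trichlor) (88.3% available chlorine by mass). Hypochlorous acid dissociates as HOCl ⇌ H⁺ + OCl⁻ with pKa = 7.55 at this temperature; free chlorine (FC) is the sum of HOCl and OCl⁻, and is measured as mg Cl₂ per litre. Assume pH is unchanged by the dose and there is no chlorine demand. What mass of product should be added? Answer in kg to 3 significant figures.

5.04 kg

Volume: 283,000 US gal × 3.785 L/gal = 1,071,155 L.
[OCl⁻]/[HOCl] = 10^(pH − pKa) = 10^(7.67 − 7.55) = 1.318; fraction as HOCl = 1/(1 + 1.318) = 0.4314.
Free chlorine required for 2.05 ppm HOCl: 2.05 / 0.4314 = 4.752 ppm.
FC to add: 4.752 − 0.6 = 4.152 mg/L as Cl₂.
Cl₂ equivalent: 4.152 mg/L × 1,071,155 L = 4448 g.
Product at 88.3% available Cl: 4448 / 0.883 = 5037 g.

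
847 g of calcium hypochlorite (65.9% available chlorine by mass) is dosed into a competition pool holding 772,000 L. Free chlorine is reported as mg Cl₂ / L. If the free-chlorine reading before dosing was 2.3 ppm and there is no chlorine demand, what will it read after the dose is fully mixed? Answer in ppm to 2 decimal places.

Available chlorine delivered: 847 g × 0.659 = 558.2 g as Cl₂.
Concentration rise: 558.2 g / 772,000 L = 0.723 mg/L = 0.72 ppm.
Final FC: 2.3 + 0.72 = 3.02 ppm.

3.02 ppm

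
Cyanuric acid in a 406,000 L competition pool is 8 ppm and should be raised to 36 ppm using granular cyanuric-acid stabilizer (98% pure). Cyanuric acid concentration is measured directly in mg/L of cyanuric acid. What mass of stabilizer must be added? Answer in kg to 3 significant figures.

CYA to add: (36 − 8) = 28 mg/L × 406,000 L = 11,370 g cyanuric acid.
At 98% purity: 11,370 / 0.98 = 11,600 g product.

11.6 kg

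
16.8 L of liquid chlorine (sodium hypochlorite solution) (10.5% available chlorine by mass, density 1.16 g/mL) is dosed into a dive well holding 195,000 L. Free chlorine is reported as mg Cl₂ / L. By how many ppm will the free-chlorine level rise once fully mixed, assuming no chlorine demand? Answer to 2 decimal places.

10.49 ppm

Mass of solution: 16.8 L × 1000 mL/L × 1.16 g/mL = 19,490 g.
Available chlorine delivered: 19,490 g × 0.105 = 2046 g as Cl₂.
Concentration rise: 2046 g / 195,000 L = 10.49 mg/L = 10.49 ppm.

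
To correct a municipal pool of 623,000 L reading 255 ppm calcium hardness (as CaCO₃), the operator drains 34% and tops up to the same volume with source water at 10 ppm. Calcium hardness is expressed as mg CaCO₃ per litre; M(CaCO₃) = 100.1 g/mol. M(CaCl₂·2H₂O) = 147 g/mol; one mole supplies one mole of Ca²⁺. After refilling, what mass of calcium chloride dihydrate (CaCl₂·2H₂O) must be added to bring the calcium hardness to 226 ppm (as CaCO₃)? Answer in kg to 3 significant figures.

49.7 kg

After draining 34% and refilling: 255 × 0.66 + 10 × 0.34 = 171.7 ppm.
Deficit to target: 226 − 171.7 = 54.3 mg/L.
As CaCO₃: 54.3 mg/L × 623,000 L = 33,830 g; ÷ 100.1 = 338 mol Ca²⁺.
Mass: 338 × 147 = 49,680 g.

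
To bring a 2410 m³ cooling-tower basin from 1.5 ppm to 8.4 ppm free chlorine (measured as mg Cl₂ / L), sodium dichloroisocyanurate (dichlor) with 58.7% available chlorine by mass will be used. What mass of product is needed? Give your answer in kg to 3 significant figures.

Volume: 2410 m³ = 2,410,000 L.
Chlorine deficit: 8.4 − 1.5 = 6.9 ppm = 6.9 mg/L as Cl₂.
Cl₂ equivalent needed: 6.9 mg/L × 2,410,000 L = 16,630,000 mg = 16,630 g.
Product at 58.7% available chlorine: 16,630 / 0.587 = 28,330 g.

28.3 kg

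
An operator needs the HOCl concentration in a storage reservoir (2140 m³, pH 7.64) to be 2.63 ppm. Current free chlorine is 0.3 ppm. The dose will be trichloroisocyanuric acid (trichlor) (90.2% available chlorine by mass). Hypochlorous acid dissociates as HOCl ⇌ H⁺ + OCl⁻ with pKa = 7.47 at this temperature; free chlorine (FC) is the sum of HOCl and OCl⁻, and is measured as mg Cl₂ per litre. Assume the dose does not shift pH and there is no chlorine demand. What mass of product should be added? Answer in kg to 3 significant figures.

14.8 kg

Volume: 2140 m³ = 2,140,000 L.
[OCl⁻]/[HOCl] = 10^(pH − pKa) = 10^(7.64 − 7.47) = 1.479; fraction as HOCl = 1/(1 + 1.479) = 0.4034.
Free chlorine required for 2.63 ppm HOCl: 2.63 / 0.4034 = 6.52 ppm.
FC to add: 6.52 − 0.3 = 6.22 mg/L as Cl₂.
Cl₂ equivalent: 6.22 mg/L × 2,140,000 L = 13,310 g.
Product at 90.2% available Cl: 13,310 / 0.902 = 14,760 g.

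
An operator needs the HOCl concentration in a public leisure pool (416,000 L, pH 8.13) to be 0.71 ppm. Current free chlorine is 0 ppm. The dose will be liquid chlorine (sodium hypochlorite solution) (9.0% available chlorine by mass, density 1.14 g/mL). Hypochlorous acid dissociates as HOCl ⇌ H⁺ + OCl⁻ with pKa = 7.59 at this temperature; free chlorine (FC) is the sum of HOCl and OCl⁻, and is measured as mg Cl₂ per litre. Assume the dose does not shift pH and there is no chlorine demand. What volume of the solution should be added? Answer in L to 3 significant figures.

12.9 L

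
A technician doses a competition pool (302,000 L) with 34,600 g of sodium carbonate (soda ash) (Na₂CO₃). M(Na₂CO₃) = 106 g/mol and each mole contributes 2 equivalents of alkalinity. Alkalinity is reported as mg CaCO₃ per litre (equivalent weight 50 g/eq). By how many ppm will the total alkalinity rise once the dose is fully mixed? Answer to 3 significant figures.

108 ppm

Moles of Na₂CO₃: 34,600 g ÷ 106 g/mol = 326.4 mol → 652.8 eq of alkalinity.
As CaCO₃: 652.8 eq × 50 g/eq = 32,640 g.
Rise: 32,640 g / 302,000 L × 1000 = 108.1 mg/L.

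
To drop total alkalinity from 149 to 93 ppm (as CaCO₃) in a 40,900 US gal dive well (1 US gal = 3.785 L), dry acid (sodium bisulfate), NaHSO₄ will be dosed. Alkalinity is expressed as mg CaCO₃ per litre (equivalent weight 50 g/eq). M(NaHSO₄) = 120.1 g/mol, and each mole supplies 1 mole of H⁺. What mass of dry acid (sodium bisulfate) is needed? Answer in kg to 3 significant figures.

20.8 kg

Volume: 40,900 US gal × 3.785 L/gal = 154,806 L.
Alkalinity to neutralize: (149 − 93) = 56 mg/L as CaCO₃ × 154,806 L = 8669 g as CaCO₃.
Equivalents of H⁺ required: 8669 ÷ 50 g/eq = 173.4 eq = 173.4 mol NaHSO₄.
Mass of NaHSO₄: 173.4 × 120.1 = 20,820 g.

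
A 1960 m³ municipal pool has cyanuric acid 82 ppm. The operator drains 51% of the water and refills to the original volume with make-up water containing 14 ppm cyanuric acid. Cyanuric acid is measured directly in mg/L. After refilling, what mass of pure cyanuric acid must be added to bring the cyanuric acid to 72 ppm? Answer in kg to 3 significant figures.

48.4 kg

Volume: 1960 m³ = 1,960,000 L.
After draining 51% and refilling: 82 × 0.49 + 14 × 0.51 = 47.32 ppm.
Deficit to target: 72 − 47.32 = 24.68 mg/L.
Mass: 24.68 mg/L × 1,960,000 L = 48,370 g cyanuric acid.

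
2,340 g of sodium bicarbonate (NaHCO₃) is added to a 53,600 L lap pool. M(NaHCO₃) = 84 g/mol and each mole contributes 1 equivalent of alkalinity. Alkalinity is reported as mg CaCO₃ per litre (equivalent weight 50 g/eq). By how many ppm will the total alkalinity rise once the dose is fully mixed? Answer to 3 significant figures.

26.0 ppm

Moles of NaHCO₃: 2,340 g ÷ 84 g/mol = 27.86 mol → 27.86 eq of alkalinity.
As CaCO₃: 27.86 eq × 50 g/eq = 1393 g.
Rise: 1393 g / 53,600 L × 1000 = 25.99 mg/L.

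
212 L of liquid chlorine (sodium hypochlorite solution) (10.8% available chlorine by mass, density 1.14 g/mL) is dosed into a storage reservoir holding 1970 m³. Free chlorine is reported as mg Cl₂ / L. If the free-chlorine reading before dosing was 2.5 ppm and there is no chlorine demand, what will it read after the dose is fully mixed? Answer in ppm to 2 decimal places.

Volume: 1970 m³ = 1,970,000 L.
Mass of solution: 212 L × 1000 mL/L × 1.14 g/mL = 241,700 g.
Available chlorine delivered: 241,700 g × 0.108 = 26,100 g as Cl₂.
Concentration rise: 26,100 g / 1,970,000 L = 13.25 mg/L = 13.25 ppm.
Final FC: 2.5 + 13.25 = 15.75 ppm.

15.75 ppm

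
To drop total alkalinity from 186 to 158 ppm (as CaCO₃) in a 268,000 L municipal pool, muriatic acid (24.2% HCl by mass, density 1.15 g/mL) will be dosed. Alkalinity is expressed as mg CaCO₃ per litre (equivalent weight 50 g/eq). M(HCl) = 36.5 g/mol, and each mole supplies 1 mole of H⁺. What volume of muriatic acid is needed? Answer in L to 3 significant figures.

19.7 L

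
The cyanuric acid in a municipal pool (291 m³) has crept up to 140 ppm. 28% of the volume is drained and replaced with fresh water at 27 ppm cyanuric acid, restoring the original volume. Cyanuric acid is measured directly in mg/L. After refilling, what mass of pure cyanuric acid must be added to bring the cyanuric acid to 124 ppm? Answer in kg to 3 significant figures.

Volume: 291 m³ = 291,000 L.
After draining 28% and refilling: 140 × 0.72 + 27 × 0.28 = 108.36 ppm.
Deficit to target: 124 − 108.36 = 15.64 mg/L.
Mass: 15.64 mg/L × 291,000 L = 4551 g cyanuric acid.

4.55 kg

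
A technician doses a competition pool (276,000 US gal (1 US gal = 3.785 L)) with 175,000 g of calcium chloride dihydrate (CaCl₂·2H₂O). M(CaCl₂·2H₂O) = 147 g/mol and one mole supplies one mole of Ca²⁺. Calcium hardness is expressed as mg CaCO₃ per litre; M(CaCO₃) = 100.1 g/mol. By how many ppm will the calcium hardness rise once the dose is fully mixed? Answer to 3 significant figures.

114 ppm

Volume: 276,000 US gal × 3.785 L/gal = 1,044,660 L.
Moles of Ca²⁺: 175,000 g ÷ 147 g/mol = 1190 mol.
As CaCO₃: 1190 mol × 100.1 g/mol = 119,200 g.
Rise: 119,200 g / 1,044,660 L × 1000 = 114.1 mg/L.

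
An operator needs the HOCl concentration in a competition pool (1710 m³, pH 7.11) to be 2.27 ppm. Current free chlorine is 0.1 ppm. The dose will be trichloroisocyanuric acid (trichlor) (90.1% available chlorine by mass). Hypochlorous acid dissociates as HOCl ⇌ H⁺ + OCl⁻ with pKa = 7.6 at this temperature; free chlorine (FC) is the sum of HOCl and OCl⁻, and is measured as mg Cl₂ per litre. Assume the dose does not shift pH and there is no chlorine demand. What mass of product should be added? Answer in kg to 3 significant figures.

5.51 kg

Volume: 1710 m³ = 1,710,000 L.
[OCl⁻]/[HOCl] = 10^(pH − pKa) = 10^(7.11 − 7.6) = 0.3236; fraction as HOCl = 1/(1 + 0.3236) = 0.7555.
Free chlorine required for 2.27 ppm HOCl: 2.27 / 0.7555 = 3.005 ppm.
FC to add: 3.005 − 0.1 = 2.905 mg/L as Cl₂.
Cl₂ equivalent: 2.905 mg/L × 1,710,000 L = 4967 g.
Product at 90.1% available Cl: 4967 / 0.901 = 5513 g.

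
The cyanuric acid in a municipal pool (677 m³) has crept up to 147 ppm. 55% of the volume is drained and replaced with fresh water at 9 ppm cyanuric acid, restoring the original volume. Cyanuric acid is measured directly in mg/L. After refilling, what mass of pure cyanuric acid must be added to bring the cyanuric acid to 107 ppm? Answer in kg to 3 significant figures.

24.3 kg

Volume: 677 m³ = 677,000 L.
After draining 55% and refilling: 147 × 0.45 + 9 × 0.55 = 71.1 ppm.
Deficit to target: 107 − 71.1 = 35.9 mg/L.
Mass: 35.9 mg/L × 677,000 L = 24,300 g cyanuric acid.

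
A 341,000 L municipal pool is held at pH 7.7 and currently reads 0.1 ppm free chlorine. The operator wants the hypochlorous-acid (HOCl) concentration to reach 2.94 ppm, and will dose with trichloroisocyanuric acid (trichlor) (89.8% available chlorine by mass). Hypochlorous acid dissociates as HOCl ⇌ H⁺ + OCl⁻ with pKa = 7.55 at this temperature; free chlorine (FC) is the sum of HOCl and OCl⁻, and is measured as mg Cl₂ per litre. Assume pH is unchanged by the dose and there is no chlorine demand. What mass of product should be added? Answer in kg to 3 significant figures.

2.66 kg

[OCl⁻]/[HOCl] = 10^(pH − pKa) = 10^(7.7 − 7.55) = 1.413; fraction as HOCl = 1/(1 + 1.413) = 0.4145.
Free chlorine required for 2.94 ppm HOCl: 2.94 / 0.4145 = 7.093 ppm.
FC to add: 7.093 − 0.1 = 6.993 mg/L as Cl₂.
Cl₂ equivalent: 6.993 mg/L × 341,000 L = 2385 g.
Product at 89.8% available Cl: 2385 / 0.898 = 2655 g.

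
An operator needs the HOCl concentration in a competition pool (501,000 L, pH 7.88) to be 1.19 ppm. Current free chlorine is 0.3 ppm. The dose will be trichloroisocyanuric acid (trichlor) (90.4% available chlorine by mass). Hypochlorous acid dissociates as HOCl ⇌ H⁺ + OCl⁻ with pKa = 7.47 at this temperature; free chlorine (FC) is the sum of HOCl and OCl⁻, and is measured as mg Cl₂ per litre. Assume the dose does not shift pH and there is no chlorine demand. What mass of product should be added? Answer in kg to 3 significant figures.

[OCl⁻]/[HOCl] = 10^(pH − pKa) = 10^(7.88 − 7.47) = 2.57; fraction as HOCl = 1/(1 + 2.57) = 0.2801.
Free chlorine required for 1.19 ppm HOCl: 1.19 / 0.2801 = 4.249 ppm.
FC to add: 4.249 − 0.3 = 3.949 mg/L as Cl₂.
Cl₂ equivalent: 3.949 mg/L × 501,000 L = 1978 g.
Product at 90.4% available Cl: 1978 / 0.904 = 2188 g.

2.19 kg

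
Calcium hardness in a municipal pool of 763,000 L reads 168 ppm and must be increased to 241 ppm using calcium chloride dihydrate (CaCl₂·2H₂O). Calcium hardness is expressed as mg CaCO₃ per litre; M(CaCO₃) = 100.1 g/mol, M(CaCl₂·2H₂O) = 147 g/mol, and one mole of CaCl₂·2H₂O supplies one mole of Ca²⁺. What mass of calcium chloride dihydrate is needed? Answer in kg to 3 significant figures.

Hardness to add: (241 − 168) = 73 mg/L as CaCO₃ × 763,000 L = 55,700 g as CaCO₃.
Moles of Ca²⁺ (1 mol Ca²⁺ ≡ 1 mol CaCO₃): 55,700 / 100.1 g/mol = 556.4 mol.
Mass of CaCl₂·2H₂O: 556.4 × 147 = 81,800 g.

81.8 kg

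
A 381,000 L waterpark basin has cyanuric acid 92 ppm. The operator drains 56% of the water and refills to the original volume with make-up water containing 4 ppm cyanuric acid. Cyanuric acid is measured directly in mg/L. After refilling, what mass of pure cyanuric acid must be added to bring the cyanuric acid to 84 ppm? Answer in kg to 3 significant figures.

15.7 kg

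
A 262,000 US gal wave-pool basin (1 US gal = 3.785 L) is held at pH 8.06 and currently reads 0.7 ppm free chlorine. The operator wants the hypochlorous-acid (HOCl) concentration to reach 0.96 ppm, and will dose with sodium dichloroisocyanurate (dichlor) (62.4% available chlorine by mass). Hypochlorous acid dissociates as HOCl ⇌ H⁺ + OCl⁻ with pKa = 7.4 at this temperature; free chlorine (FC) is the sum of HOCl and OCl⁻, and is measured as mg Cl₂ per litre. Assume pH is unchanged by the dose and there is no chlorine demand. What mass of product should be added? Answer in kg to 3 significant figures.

7.39 kg

Volume: 262,000 US gal × 3.785 L/gal = 991,670 L.
[OCl⁻]/[HOCl] = 10^(pH − pKa) = 10^(8.06 − 7.4) = 4.571; fraction as HOCl = 1/(1 + 4.571) = 0.1795.
Free chlorine required for 0.96 ppm HOCl: 0.96 / 0.1795 = 5.348 ppm.
FC to add: 5.348 − 0.7 = 4.648 mg/L as Cl₂.
Cl₂ equivalent: 4.648 mg/L × 991,670 L = 4609 g.
Product at 62.4% available Cl: 4609 / 0.624 = 7387 g.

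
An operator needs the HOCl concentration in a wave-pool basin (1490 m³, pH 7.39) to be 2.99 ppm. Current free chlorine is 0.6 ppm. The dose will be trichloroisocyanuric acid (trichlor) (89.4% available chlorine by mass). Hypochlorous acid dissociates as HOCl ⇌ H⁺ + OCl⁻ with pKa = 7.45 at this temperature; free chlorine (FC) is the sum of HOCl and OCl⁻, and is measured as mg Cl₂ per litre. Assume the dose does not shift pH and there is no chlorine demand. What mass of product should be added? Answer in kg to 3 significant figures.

8.32 kg

Volume: 1490 m³ = 1,490,000 L.
[OCl⁻]/[HOCl] = 10^(pH − pKa) = 10^(7.39 − 7.45) = 0.871; fraction as HOCl = 1/(1 + 0.871) = 0.5345.
Free chlorine required for 2.99 ppm HOCl: 2.99 / 0.5345 = 5.594 ppm.
FC to add: 5.594 − 0.6 = 4.994 mg/L as Cl₂.
Cl₂ equivalent: 4.994 mg/L × 1,490,000 L = 7441 g.
Product at 89.4% available Cl: 7441 / 0.894 = 8324 g.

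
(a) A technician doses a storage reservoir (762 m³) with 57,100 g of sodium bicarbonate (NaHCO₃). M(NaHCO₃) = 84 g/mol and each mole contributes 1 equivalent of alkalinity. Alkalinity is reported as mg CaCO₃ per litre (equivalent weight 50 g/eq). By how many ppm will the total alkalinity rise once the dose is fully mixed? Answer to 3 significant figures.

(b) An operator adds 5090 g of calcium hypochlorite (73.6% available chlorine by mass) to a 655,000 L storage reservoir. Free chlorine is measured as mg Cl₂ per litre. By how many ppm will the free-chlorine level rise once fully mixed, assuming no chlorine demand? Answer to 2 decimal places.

(a) Volume: 762 m³ = 762,000 L.
(a) Moles of NaHCO₃: 57,100 g ÷ 84 g/mol = 679.8 mol → 679.8 eq of alkalinity.
(a) As CaCO₃: 679.8 eq × 50 g/eq = 33,990 g.
(a) Rise: 33,990 g / 762,000 L × 1000 = 44.6 mg/L.

(b) Available chlorine delivered: 5090 g × 0.736 = 3746 g as Cl₂.
(b) Concentration rise: 3746 g / 655,000 L = 5.719 mg/L = 5.72 ppm.

(a) 44.6 ppm; (b) 5.72 ppm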